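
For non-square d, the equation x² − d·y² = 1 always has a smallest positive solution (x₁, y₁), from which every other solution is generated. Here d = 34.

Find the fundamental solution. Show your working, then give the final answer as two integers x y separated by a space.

35 6

√34 → a₀=5, period (1,4,1,10); ℓ=4 even so k=3
k=0  a_k=5  p_k/q_k = 5/1
…
k=2  a_k=4  p_k/q_k = 29/5
k=3  a_k=1  p_k/q_k = 35/6
→ (35, 6).  Check: 35²=1225, 34·6²=1224, difference 1.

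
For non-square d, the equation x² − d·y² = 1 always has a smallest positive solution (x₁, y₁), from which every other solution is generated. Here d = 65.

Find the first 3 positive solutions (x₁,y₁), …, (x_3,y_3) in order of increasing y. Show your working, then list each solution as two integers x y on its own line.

129 16
33281 4128
8586369 1065008

d=65: √d = [8; 16] (ℓ=1, odd), read p_1/q_1
k=0  a_k=8  p_k/q_k = 8/1
k=1  a_k=16  p_k/q_k = 129/16
→ (129, 16).  Check: 129²=16641, 65·16²=16640, difference 1.
k=2:  x_2 = 129·129+65·16·16 = 33281,  y_2 = 129·16+16·129 = 4128
k=3:  x_3 = 129·33281+65·16·4128 = 8586369,  y_3 = 129·4128+16·33281 = 1065008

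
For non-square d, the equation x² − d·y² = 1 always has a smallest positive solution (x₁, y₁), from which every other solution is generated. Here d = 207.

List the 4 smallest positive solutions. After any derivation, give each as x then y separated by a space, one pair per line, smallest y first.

1151 80
2649601 184160
6099380351 423936240
14040770918401 975901040320

√207 = [14; 2,1,1,2,1,1,2,28, …], period ℓ=8 (even) → k=7
i=0: a=14 ⇒ p=14, q=1
i=1: a=2 ⇒ p=29, q=2
…
i=4: a=2 ⇒ p=187, q=13
…
i=6: a=1 ⇒ p=446, q=31
i=7: a=2 ⇒ p=1151, q=80
→ (1151, 80).  Check: 1151²=1324801, 207·80²=1324800, difference 1.
k=2:  x_2 = 1151·1151+207·80·80 = 2649601,  y_2 = 1151·80+80·1151 = 184160
k=3:  x_3 = 1151·2649601+207·80·184160 = 6099380351,  y_3 = 1151·184160+80·2649601 = 423936240
k=4:  x_4 = 1151·6099380351+207·80·423936240 = 14040770918401,  y_4 = 1151·423936240+80·6099380351 = 975901040320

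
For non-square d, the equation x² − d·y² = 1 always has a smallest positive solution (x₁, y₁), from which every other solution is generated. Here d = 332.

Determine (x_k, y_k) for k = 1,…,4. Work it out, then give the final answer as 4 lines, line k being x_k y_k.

13447 738
361643617 19847772
9726043422151 533785979430
261572211433685377 14355640110942648

√332 = [18; 4,1,1,8,1,1,4,36, …], period ℓ=8 (even) → k=7
i=0: a=18 ⇒ p=18, q=1
i=1: a=4 ⇒ p=73, q=4
…
i=6: a=1 ⇒ p=2970, q=163
i=7: a=4 ⇒ p=13447, q=738
→ (13447, 738).  Check: 13447²=180821809, 332·738²=180821808, difference 1.
n=2: (13447,738)∘(13447,738) = (13447·13447+332·738·738, 13447·738+738·13447) = (361643617,19847772)
n=3: (361643617,19847772)∘(13447,738) = (13447·361643617+332·738·19847772, 13447·19847772+738·361643617) = (9726043422151,533785979430)
n=4: (9726043422151,533785979430)∘(13447,738) = (13447·9726043422151+332·738·533785979430, 13447·533785979430+738·9726043422151) = (261572211433685377,14355640110942648)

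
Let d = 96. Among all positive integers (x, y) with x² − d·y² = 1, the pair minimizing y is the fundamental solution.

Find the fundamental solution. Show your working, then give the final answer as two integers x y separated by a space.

49 5

√96 → a₀=9, period (1,3,1,18); ℓ=4 even so k=3
k=0  a_k=9  p_k/q_k = 9/1
…
k=2  a_k=3  p_k/q_k = 39/4
k=3  a_k=1  p_k/q_k = 49/5
(x₁, y₁) = (49, 5);  49² − 96·5² = 1 ✓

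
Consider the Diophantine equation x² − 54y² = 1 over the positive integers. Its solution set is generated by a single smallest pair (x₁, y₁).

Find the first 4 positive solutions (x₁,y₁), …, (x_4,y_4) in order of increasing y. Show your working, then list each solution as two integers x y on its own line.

d=54: √d = [7; 2,1,6,1,2,14] (ℓ=6, even), read p_5/q_5
i=0: a=7 ⇒ p=7, q=1
i=1: a=2 ⇒ p=15, q=2
…
i=4: a=1 ⇒ p=169, q=23
i=5: a=2 ⇒ p=485, q=66
→ (485, 66).  Check: 485²=235225, 54·66²=235224, difference 1.
(x_2, y_2) = (485·485 + 54·66·66, 485·66 + 66·485) = (470449, 64020)
(x_3, y_3) = (485·470449 + 54·66·64020, 485·64020 + 66·470449) = (456335045, 62099334)
(x_4, y_4) = (485·456335045 + 54·66·62099334, 485·62099334 + 66·456335045) = (442644523201, 60236289960)

485 66
470449 64020
456335045 62099334
442644523201 60236289960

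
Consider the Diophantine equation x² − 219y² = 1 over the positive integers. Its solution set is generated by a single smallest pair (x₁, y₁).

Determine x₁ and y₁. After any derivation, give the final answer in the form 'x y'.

74 5

√219 = [14; 1,3,1,28, …], period ℓ=4 (even) → k=3
k=0  a_k=14  p_k/q_k = 14/1
…
k=2  a_k=3  p_k/q_k = 59/4
k=3  a_k=1  p_k/q_k = 74/5
→ (74, 5).  Check: 74²=5476, 219·5²=5475, difference 1.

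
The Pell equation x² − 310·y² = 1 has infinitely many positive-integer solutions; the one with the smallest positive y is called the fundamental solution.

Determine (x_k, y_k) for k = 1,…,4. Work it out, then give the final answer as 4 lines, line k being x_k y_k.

848719 48204
1440647881921 81823301352
2445410459391369679 138889981000287972
4150932639366927117300481 235757131569084991314384

[17; 1,1,1,1,5,…,1,1,34] for √310; ℓ=16 ⇒ convergent index 15
step 0: (17, 1)  from 17·(1,0) + (0,1)
step 1: (18, 1)  from 1·(17,1) + (1,0)
step 2: (35, 2)  from 1·(18,1) + (17,1)
…
step 4: (88, 5)  from 1·(53,3) + (35,2)
step 5: (493, 28)  from 5·(88,5) + (53,3)
step 6: (1567, 89)  from 3·(493,28) + (88,5)
step 7: (2060, 117)  from 1·(1567,89) + (493,28)
step 8: (5687, 323)  from 2·(2060,117) + (1567,89)
step 9: (7747, 440)  from 1·(5687,323) + (2060,117)
step 10: (28928, 1643)  from 3·(7747,440) + (5687,323)
step 11: (152387, 8655)  from 5·(28928,1643) + (7747,440)
step 12: (181315, 10298)  from 1·(152387,8655) + (28928,1643)
step 13: (333702, 18953)  from 1·(181315,10298) + (152387,8655)
step 14: (515017, 29251)  from 1·(333702,18953) + (181315,10298)
step 15: (848719, 48204)  from 1·(515017,29251) + (333702,18953)
→ (848719, 48204).  Check: 848719²=720323940961, 310·48204²=720323940960, difference 1.
k=2:  x_2 = 848719·848719+310·48204·48204 = 1440647881921,  y_2 = 848719·48204+48204·848719 = 81823301352
k=3:  x_3 = 848719·1440647881921+310·48204·81823301352 = 2445410459391369679,  y_3 = 848719·81823301352+48204·1440647881921 = 138889981000287972
k=4:  x_4 = 848719·2445410459391369679+310·48204·138889981000287972 = 4150932639366927117300481,  y_4 = 848719·138889981000287972+48204·2445410459391369679 = 235757131569084991314384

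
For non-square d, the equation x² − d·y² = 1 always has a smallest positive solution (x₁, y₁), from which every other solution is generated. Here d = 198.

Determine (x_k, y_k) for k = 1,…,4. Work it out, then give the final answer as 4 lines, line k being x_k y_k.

√198 = [14; 14,28, …], period ℓ=2 (even) → k=1
a_0=14:  p_0=14·1+0=14,  q_0=14·0+1=1
a_1=14:  p_1=14·14+1=197,  q_1=14·1+0=14
fundamental: x₁=197, y₁=14  (since 38809 − 198·196 = 1)
(x_2, y_2) = (197·197 + 198·14·14, 197·14 + 14·197) = (77617, 5516)
(x_3, y_3) = (197·77617 + 198·14·5516, 197·5516 + 14·77617) = (30580901, 2173290)
(x_4, y_4) = (197·30580901 + 198·14·2173290, 197·2173290 + 14·30580901) = (12048797377, 856270744)

197 14
77617 5516
30580901 2173290
12048797377 856270744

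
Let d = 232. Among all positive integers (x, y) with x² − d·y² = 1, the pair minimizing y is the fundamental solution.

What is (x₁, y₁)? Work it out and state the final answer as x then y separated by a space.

19603 1287

[15; 4,3,7,3,4,30] for √232; ℓ=6 ⇒ convergent index 5
a_0=15:  p_0=15·1+0=15,  q_0=15·0+1=1
a_1=4:  p_1=4·15+1=61,  q_1=4·1+0=4
…
a_4=3:  p_4=3·1447+198=4539,  q_4=3·95+13=298
a_5=4:  p_5=4·4539+1447=19603,  q_5=4·298+95=1287
(x₁, y₁) = (19603, 1287);  19603² − 232·1287² = 1 ✓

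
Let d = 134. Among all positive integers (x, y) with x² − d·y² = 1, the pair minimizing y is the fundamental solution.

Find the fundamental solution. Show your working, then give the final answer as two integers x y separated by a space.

d=134: √d = [11; 1,1,2,1,3,…,1,1,22] (ℓ=14, even), read p_13/q_13
a_0=11:  p_0=11·1+0=11,  q_0=11·0+1=1
a_1=1:  p_1=1·11+1=12,  q_1=1·1+0=1
a_2=1:  p_2=1·12+11=23,  q_2=1·1+1=2
…
a_4=1:  p_4=1·58+23=81,  q_4=1·5+2=7
a_5=3:  p_5=3·81+58=301,  q_5=3·7+5=26
…
a_7=10:  p_7=10·382+301=4121,  q_7=10·33+26=356
a_8=1:  p_8=1·4121+382=4503,  q_8=1·356+33=389
…
a_12=1:  p_12=1·61896+22133=84029,  q_12=1·5347+1912=7259
a_13=1:  p_13=1·84029+61896=145925,  q_13=1·7259+5347=12606
fundamental: x₁=145925, y₁=12606  (since 21294105625 − 134·158911236 = 1)

145925 12606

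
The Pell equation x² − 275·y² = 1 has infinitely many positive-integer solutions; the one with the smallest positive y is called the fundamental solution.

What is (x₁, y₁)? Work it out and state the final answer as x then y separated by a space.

d=275: √d = [16; 1,1,2,1,1,32] (ℓ=6, even), read p_5/q_5
k=0  a_k=16  p_k/q_k = 16/1
k=1  a_k=1  p_k/q_k = 17/1
…
k=3  a_k=2  p_k/q_k = 83/5
k=4  a_k=1  p_k/q_k = 116/7
k=5  a_k=1  p_k/q_k = 199/12
→ (199, 12).  Check: 199²=39601, 275·12²=39600, difference 1.

199 12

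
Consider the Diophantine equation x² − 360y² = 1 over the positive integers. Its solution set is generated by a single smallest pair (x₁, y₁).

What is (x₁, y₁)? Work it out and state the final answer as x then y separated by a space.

19 1

[18; 1,36] for √360; ℓ=2 ⇒ convergent index 1
step 0: (18, 1)  from 18·(1,0) + (0,1)
step 1: (19, 1)  from 1·(18,1) + (1,0)
(x₁, y₁) = (19, 1);  19² − 360·1² = 1 ✓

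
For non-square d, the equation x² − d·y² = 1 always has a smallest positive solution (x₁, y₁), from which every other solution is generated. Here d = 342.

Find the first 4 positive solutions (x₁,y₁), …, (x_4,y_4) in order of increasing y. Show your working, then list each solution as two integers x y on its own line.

37 2
2737 148
202501 10950
14982337 810152

[18; 2,36] for √342; ℓ=2 ⇒ convergent index 1
i=0: a=18 ⇒ p=18, q=1
i=1: a=2 ⇒ p=37, q=2
→ (37, 2).  Check: 37²=1369, 342·2²=1368, difference 1.
n=2: (37,2)∘(37,2) = (37·37+342·2·2, 37·2+2·37) = (2737,148)
n=3: (2737,148)∘(37,2) = (37·2737+342·2·148, 37·148+2·2737) = (202501,10950)
n=4: (202501,10950)∘(37,2) = (37·202501+342·2·10950, 37·10950+2·202501) = (14982337,810152)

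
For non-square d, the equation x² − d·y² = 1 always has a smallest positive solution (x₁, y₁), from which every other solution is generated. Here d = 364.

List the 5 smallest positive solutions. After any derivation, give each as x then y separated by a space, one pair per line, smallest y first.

4954951 259710
49103078824801 2573700648420
486606699052048124551 25505121203178395130
4822224700149240710505379201 252753251621617410554928840
47787774200457874208819626306623751 2504759953751544114971907242978550

√364 → a₀=19, period (12,1,2,3,1,8,1,3,2,1,12,38); ℓ=12 even so k=11
i=0: a=19 ⇒ p=19, q=1
i=1: a=12 ⇒ p=229, q=12
i=2: a=1 ⇒ p=248, q=13
i=3: a=2 ⇒ p=725, q=38
…
i=6: a=8 ⇒ p=27607, q=1447
i=7: a=1 ⇒ p=30755, q=1612
i=8: a=3 ⇒ p=119872, q=6283
…
i=10: a=1 ⇒ p=390371, q=20461
i=11: a=12 ⇒ p=4954951, q=259710
(x₁, y₁) = (4954951, 259710);  4954951² − 364·259710² = 1 ✓
n=2: (4954951,259710)∘(4954951,259710) = (4954951·4954951+364·259710·259710, 4954951·259710+259710·4954951) = (49103078824801,2573700648420)
n=3: (49103078824801,2573700648420)∘(4954951,259710) = (4954951·49103078824801+364·259710·2573700648420, 4954951·2573700648420+259710·49103078824801) = (486606699052048124551,25505121203178395130)
n=4: (486606699052048124551,25505121203178395130)∘(4954951,259710) = (4954951·486606699052048124551+364·259710·25505121203178395130, 4954951·25505121203178395130+259710·486606699052048124551) = (4822224700149240710505379201,252753251621617410554928840)
n=5: (4822224700149240710505379201,252753251621617410554928840)∘(4954951,259710) = (4954951·4822224700149240710505379201+364·259710·252753251621617410554928840, 4954951·252753251621617410554928840+259710·4822224700149240710505379201) = (47787774200457874208819626306623751,2504759953751544114971907242978550)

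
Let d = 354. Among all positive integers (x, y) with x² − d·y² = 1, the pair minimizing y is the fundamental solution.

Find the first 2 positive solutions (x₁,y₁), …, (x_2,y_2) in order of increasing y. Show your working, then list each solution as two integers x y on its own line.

258065 13716
133195088449 7079239080

√354 → a₀=18, period (1,4,2,2,18,2,2,4,1,36); ℓ=10 even so k=9
step 0: (18, 1)  from 18·(1,0) + (0,1)
step 1: (19, 1)  from 1·(18,1) + (1,0)
step 2: (94, 5)  from 4·(19,1) + (18,1)
…
step 7: (47771, 2539)  from 2·(19210,1021) + (9351,497)
step 8: (210294, 11177)  from 4·(47771,2539) + (19210,1021)
step 9: (258065, 13716)  from 1·(210294,11177) + (47771,2539)
(x₁, y₁) = (258065, 13716);  258065² − 354·13716² = 1 ✓
(x_2, y_2) = (258065·258065 + 354·13716·13716, 258065·13716 + 13716·258065) = (133195088449, 7079239080)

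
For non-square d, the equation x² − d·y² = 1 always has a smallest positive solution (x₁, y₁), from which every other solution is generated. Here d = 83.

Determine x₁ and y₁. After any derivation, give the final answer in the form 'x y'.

82 9

[9; 9,18] for √83; ℓ=2 ⇒ convergent index 1
a_0=9:  p_0=9·1+0=9,  q_0=9·0+1=1
a_1=9:  p_1=9·9+1=82,  q_1=9·1+0=9
fundamental: x₁=82, y₁=9  (since 6724 − 83·81 = 1)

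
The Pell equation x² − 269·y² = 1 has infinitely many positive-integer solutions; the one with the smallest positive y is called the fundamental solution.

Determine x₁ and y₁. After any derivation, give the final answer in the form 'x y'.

[16; 2,2,32] for √269; ℓ=3 ⇒ convergent index 5
k=0  a_k=16  p_k/q_k = 16/1
…
k=3  a_k=32  p_k/q_k = 2657/162
k=4  a_k=2  p_k/q_k = 5396/329
k=5  a_k=2  p_k/q_k = 13449/820
→ (13449, 820).  Check: 13449²=180875601, 269·820²=180875600, difference 1.

13449 820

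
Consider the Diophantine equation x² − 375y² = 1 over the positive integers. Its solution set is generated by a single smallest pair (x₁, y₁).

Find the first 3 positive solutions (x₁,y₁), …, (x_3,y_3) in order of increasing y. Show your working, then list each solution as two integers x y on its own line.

√375 → a₀=19, period (2,1,2,1,5,1,2,1,2,38); ℓ=10 even so k=9
a_0=19:  p_0=19·1+0=19,  q_0=19·0+1=1
…
a_6=1:  p_6=1·1220+213=1433,  q_6=1·63+11=74
a_7=2:  p_7=2·1433+1220=4086,  q_7=2·74+63=211
a_8=1:  p_8=1·4086+1433=5519,  q_8=1·211+74=285
a_9=2:  p_9=2·5519+4086=15124,  q_9=2·285+211=781
(x₁, y₁) = (15124, 781);  15124² − 375·781² = 1 ✓
(x_2, y_2) = (15124·15124 + 375·781·781, 15124·781 + 781·15124) = (457470751, 23623688)
(x_3, y_3) = (15124·457470751 + 375·781·23623688, 15124·23623688 + 781·457470751) = (13837575261124, 714569313843)

15124 781
457470751 23623688
13837575261124 714569313843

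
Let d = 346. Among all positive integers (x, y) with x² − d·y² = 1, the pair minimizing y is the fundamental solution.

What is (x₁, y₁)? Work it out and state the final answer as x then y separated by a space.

17299 930

d=346: √d = [18; 1,1,1,1,36] (ℓ=5, odd), read p_9/q_9
i=0: a=18 ⇒ p=18, q=1
i=1: a=1 ⇒ p=19, q=1
…
i=3: a=1 ⇒ p=56, q=3
i=4: a=1 ⇒ p=93, q=5
i=5: a=36 ⇒ p=3404, q=183
i=6: a=1 ⇒ p=3497, q=188
i=7: a=1 ⇒ p=6901, q=371
i=8: a=1 ⇒ p=10398, q=559
i=9: a=1 ⇒ p=17299, q=930
(x₁, y₁) = (17299, 930);  17299² − 346·930² = 1 ✓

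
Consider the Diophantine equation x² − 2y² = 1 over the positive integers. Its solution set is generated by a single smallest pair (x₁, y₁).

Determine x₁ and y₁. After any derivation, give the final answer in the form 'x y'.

√2 = [1; 2, …], period ℓ=1 (odd) → k=1
step 0: (1, 1)  from 1·(1,0) + (0,1)
step 1: (3, 2)  from 2·(1,1) + (1,0)
→ (3, 2).  Check: 3²=9, 2·2²=8, difference 1.

3 2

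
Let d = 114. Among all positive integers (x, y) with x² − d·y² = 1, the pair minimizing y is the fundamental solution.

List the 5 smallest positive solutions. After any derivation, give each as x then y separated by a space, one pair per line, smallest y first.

√114 = [10; 1,2,10,2,1,20, …], period ℓ=6 (even) → k=5
i=0: a=10 ⇒ p=10, q=1
i=1: a=1 ⇒ p=11, q=1
i=2: a=2 ⇒ p=32, q=3
i=3: a=10 ⇒ p=331, q=31
i=4: a=2 ⇒ p=694, q=65
i=5: a=1 ⇒ p=1025, q=96
→ (1025, 96).  Check: 1025²=1050625, 114·96²=1050624, difference 1.
k=2:  x_2 = 1025·1025+114·96·96 = 2101249,  y_2 = 1025·96+96·1025 = 196800
k=3:  x_3 = 1025·2101249+114·96·196800 = 4307559425,  y_3 = 1025·196800+96·2101249 = 403439904
k=4:  x_4 = 1025·4307559425+114·96·403439904 = 8830494720001,  y_4 = 1025·403439904+96·4307559425 = 827051606400
k=5:  x_5 = 1025·8830494720001+114·96·827051606400 = 18102509868442625,  y_5 = 1025·827051606400+96·8830494720001 = 1695455389680096

1025 96
2101249 196800
4307559425 403439904
8830494720001 827051606400
18102509868442625 1695455389680096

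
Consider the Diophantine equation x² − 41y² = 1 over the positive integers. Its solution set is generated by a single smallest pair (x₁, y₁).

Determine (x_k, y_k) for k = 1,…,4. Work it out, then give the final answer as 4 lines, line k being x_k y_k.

[6; 2,2,12] for √41; ℓ=3 ⇒ convergent index 5
k=0  a_k=6  p_k/q_k = 6/1
k=1  a_k=2  p_k/q_k = 13/2
k=2  a_k=2  p_k/q_k = 32/5
k=3  a_k=12  p_k/q_k = 397/62
k=4  a_k=2  p_k/q_k = 826/129
k=5  a_k=2  p_k/q_k = 2049/320
fundamental: x₁=2049, y₁=320  (since 4198401 − 41·102400 = 1)
(2049+320√41)^2 = 8396801 + 1311360√41
(2049+320√41)^3 = 34410088449 + 5373952960√41
(2049+320√41)^4 = 141012534067201 + 22022457918720√41

2049 320
8396801 1311360
34410088449 5373952960
141012534067201 22022457918720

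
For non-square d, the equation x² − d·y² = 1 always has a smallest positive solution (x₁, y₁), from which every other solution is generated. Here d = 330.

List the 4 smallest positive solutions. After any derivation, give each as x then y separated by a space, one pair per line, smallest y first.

[18; 6,36] for √330; ℓ=2 ⇒ convergent index 1
step 0: (18, 1)  from 18·(1,0) + (0,1)
step 1: (109, 6)  from 6·(18,1) + (1,0)
→ (109, 6).  Check: 109²=11881, 330·6²=11880, difference 1.
(x_2, y_2) = (109·109 + 330·6·6, 109·6 + 6·109) = (23761, 1308)
(x_3, y_3) = (109·23761 + 330·6·1308, 109·1308 + 6·23761) = (5179789, 285138)
(x_4, y_4) = (109·5179789 + 330·6·285138, 109·285138 + 6·5179789) = (1129170241, 62158776)

109 6
23761 1308
5179789 285138
1129170241 62158776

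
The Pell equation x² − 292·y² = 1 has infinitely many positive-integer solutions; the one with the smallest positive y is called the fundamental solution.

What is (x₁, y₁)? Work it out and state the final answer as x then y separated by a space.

d=292: √d = [17; 11,2,1,3,8,3,1,2,11,34] (ℓ=10, even), read p_9/q_9
step 0: (17, 1)  from 17·(1,0) + (0,1)
…
step 4: (2136, 125)  from 3·(581,34) + (393,23)
step 5: (17669, 1034)  from 8·(2136,125) + (581,34)
…
step 8: (200767, 11749)  from 2·(72812,4261) + (55143,3227)
step 9: (2281249, 133500)  from 11·(200767,11749) + (72812,4261)
fundamental: x₁=2281249, y₁=133500  (since 5204097000001 − 292·17822250000 = 1)

2281249 133500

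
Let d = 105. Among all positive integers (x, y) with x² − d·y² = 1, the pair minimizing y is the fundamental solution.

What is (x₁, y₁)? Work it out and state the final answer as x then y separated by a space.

d=105: √d = [10; 4,20] (ℓ=2, even), read p_1/q_1
step 0: (10, 1)  from 10·(1,0) + (0,1)
step 1: (41, 4)  from 4·(10,1) + (1,0)
→ (41, 4).  Check: 41²=1681, 105·4²=1680, difference 1.

41 4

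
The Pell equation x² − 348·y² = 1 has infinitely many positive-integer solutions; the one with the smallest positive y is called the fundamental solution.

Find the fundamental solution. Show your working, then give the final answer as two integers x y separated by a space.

1567 84

√348 = [18; 1,1,1,8,1,1,1,36, …], period ℓ=8 (even) → k=7
k=0  a_k=18  p_k/q_k = 18/1
k=1  a_k=1  p_k/q_k = 19/1
k=2  a_k=1  p_k/q_k = 37/2
…
k=5  a_k=1  p_k/q_k = 541/29
k=6  a_k=1  p_k/q_k = 1026/55
k=7  a_k=1  p_k/q_k = 1567/84
(x₁, y₁) = (1567, 84);  1567² − 348·84² = 1 ✓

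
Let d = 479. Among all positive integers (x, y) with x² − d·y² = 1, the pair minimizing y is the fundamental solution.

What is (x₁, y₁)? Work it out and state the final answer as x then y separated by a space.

2989440 136591

√479 = [21; 1,7,1,3,2,21,2,3,1,7,1,42, …], period ℓ=12 (even) → k=11
a_0=21:  p_0=21·1+0=21,  q_0=21·0+1=1
a_1=1:  p_1=1·21+1=22,  q_1=1·1+0=1
a_2=7:  p_2=7·22+21=175,  q_2=7·1+1=8
a_3=1:  p_3=1·175+22=197,  q_3=1·8+1=9
a_4=3:  p_4=3·197+175=766,  q_4=3·9+8=35
…
a_7=2:  p_7=2·37075+1729=75879,  q_7=2·1694+79=3467
a_8=3:  p_8=3·75879+37075=264712,  q_8=3·3467+1694=12095
a_9=1:  p_9=1·264712+75879=340591,  q_9=1·12095+3467=15562
a_10=7:  p_10=7·340591+264712=2648849,  q_10=7·15562+12095=121029
a_11=1:  p_11=1·2648849+340591=2989440,  q_11=1·121029+15562=136591
fundamental: x₁=2989440, y₁=136591  (since 8936751513600 − 479·18657101281 = 1)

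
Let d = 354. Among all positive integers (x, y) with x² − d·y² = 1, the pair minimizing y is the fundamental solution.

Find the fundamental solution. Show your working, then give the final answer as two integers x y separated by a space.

[18; 1,4,2,2,18,2,2,4,1,36] for √354; ℓ=10 ⇒ convergent index 9
step 0: (18, 1)  from 18·(1,0) + (0,1)
…
step 4: (508, 27)  from 2·(207,11) + (94,5)
…
step 6: (19210, 1021)  from 2·(9351,497) + (508,27)
…
step 8: (210294, 11177)  from 4·(47771,2539) + (19210,1021)
step 9: (258065, 13716)  from 1·(210294,11177) + (47771,2539)
→ (258065, 13716).  Check: 258065²=66597544225, 354·13716²=66597544224, difference 1.

258065 13716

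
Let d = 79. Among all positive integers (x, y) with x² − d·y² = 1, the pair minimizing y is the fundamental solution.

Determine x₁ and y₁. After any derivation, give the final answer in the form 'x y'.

80 9

√79 = [8; 1,7,1,16, …], period ℓ=4 (even) → k=3
k=0  a_k=8  p_k/q_k = 8/1
k=1  a_k=1  p_k/q_k = 9/1
k=2  a_k=7  p_k/q_k = 71/8
k=3  a_k=1  p_k/q_k = 80/9
(x₁, y₁) = (80, 9);  80² − 79·9² = 1 ✓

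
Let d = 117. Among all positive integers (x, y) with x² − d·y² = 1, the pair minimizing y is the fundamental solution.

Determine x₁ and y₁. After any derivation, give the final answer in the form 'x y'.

d=117: √d = [10; 1,4,2,4,1,20] (ℓ=6, even), read p_5/q_5
step 0: (10, 1)  from 10·(1,0) + (0,1)
step 1: (11, 1)  from 1·(10,1) + (1,0)
step 2: (54, 5)  from 4·(11,1) + (10,1)
step 3: (119, 11)  from 2·(54,5) + (11,1)
step 4: (530, 49)  from 4·(119,11) + (54,5)
step 5: (649, 60)  from 1·(530,49) + (119,11)
→ (649, 60).  Check: 649²=421201, 117·60²=421200, difference 1.

649 60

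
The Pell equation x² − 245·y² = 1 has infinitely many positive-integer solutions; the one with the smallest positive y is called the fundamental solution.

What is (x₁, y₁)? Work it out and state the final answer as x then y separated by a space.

√245 = [15; 1,1,1,7,6,7,1,1,1,30, …], period ℓ=10 (even) → k=9
i=0: a=15 ⇒ p=15, q=1
i=1: a=1 ⇒ p=16, q=1
…
i=3: a=1 ⇒ p=47, q=3
…
i=5: a=6 ⇒ p=2207, q=141
i=6: a=7 ⇒ p=15809, q=1010
…
i=8: a=1 ⇒ p=33825, q=2161
i=9: a=1 ⇒ p=51841, q=3312
fundamental: x₁=51841, y₁=3312  (since 2687489281 − 245·10969344 = 1)

51841 3312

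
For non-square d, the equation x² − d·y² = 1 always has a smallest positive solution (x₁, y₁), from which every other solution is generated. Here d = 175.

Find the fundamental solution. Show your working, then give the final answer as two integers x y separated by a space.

√175 = [13; 4,2,1,2,4,26, …], period ℓ=6 (even) → k=5
k=0  a_k=13  p_k/q_k = 13/1
k=1  a_k=4  p_k/q_k = 53/4
k=2  a_k=2  p_k/q_k = 119/9
k=3  a_k=1  p_k/q_k = 172/13
k=4  a_k=2  p_k/q_k = 463/35
k=5  a_k=4  p_k/q_k = 2024/153
(x₁, y₁) = (2024, 153);  2024² − 175·153² = 1 ✓

2024 153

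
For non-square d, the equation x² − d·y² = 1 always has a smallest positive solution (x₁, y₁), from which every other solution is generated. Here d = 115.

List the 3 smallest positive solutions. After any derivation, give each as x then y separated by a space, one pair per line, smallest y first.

d=115: √d = [10; 1,2,1,1,1,1,1,2,1,20] (ℓ=10, even), read p_9/q_9
a_0=10:  p_0=10·1+0=10,  q_0=10·0+1=1
a_1=1:  p_1=1·10+1=11,  q_1=1·1+0=1
a_2=2:  p_2=2·11+10=32,  q_2=2·1+1=3
a_3=1:  p_3=1·32+11=43,  q_3=1·3+1=4
…
a_5=1:  p_5=1·75+43=118,  q_5=1·7+4=11
a_6=1:  p_6=1·118+75=193,  q_6=1·11+7=18
…
a_8=2:  p_8=2·311+193=815,  q_8=2·29+18=76
a_9=1:  p_9=1·815+311=1126,  q_9=1·76+29=105
(x₁, y₁) = (1126, 105);  1126² − 115·105² = 1 ✓
n=2: (1126,105)∘(1126,105) = (1126·1126+115·105·105, 1126·105+105·1126) = (2535751,236460)
n=3: (2535751,236460)∘(1126,105) = (1126·2535751+115·105·236460, 1126·236460+105·2535751) = (5710510126,532507815)

1126 105
2535751 236460
5710510126 532507815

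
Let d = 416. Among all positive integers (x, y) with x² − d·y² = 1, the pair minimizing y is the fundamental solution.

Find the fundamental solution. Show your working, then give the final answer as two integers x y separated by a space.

5201 255

[20; 2,1,1,9,1,1,2,40] for √416; ℓ=8 ⇒ convergent index 7
i=0: a=20 ⇒ p=20, q=1
i=1: a=2 ⇒ p=41, q=2
…
i=3: a=1 ⇒ p=102, q=5
i=4: a=9 ⇒ p=979, q=48
i=5: a=1 ⇒ p=1081, q=53
i=6: a=1 ⇒ p=2060, q=101
i=7: a=2 ⇒ p=5201, q=255
→ (5201, 255).  Check: 5201²=27050401, 416·255²=27050400, difference 1.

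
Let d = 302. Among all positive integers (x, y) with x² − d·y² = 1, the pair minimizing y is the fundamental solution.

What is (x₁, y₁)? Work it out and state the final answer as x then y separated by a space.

[17; 2,1,1,1,4,…,1,2,34] for √302; ℓ=16 ⇒ convergent index 15
a_0=17:  p_0=17·1+0=17,  q_0=17·0+1=1
a_1=2:  p_1=2·17+1=35,  q_1=2·1+0=2
…
a_3=1:  p_3=1·52+35=87,  q_3=1·3+2=5
…
a_5=4:  p_5=4·139+87=643,  q_5=4·8+5=37
a_6=2:  p_6=2·643+139=1425,  q_6=2·37+8=82
a_7=1:  p_7=1·1425+643=2068,  q_7=1·82+37=119
a_8=16:  p_8=16·2068+1425=34513,  q_8=16·119+82=1986
…
a_11=4:  p_11=4·107675+36581=467281,  q_11=4·6196+2105=26889
a_12=1:  p_12=1·467281+107675=574956,  q_12=1·26889+6196=33085
a_13=1:  p_13=1·574956+467281=1042237,  q_13=1·33085+26889=59974
a_14=1:  p_14=1·1042237+574956=1617193,  q_14=1·59974+33085=93059
a_15=2:  p_15=2·1617193+1042237=4276623,  q_15=2·93059+59974=246092
fundamental: x₁=4276623, y₁=246092  (since 18289504284129 − 302·60561272464 = 1)

4276623 246092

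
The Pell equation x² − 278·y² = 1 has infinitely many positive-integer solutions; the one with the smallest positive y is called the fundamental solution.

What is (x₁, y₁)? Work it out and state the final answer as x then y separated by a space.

√278 → a₀=16, period (1,2,16,2,1,32); ℓ=6 even so k=5
step 0: (16, 1)  from 16·(1,0) + (0,1)
…
step 3: (817, 49)  from 16·(50,3) + (17,1)
step 4: (1684, 101)  from 2·(817,49) + (50,3)
step 5: (2501, 150)  from 1·(1684,101) + (817,49)
→ (2501, 150).  Check: 2501²=6255001, 278·150²=6255000, difference 1.

2501 150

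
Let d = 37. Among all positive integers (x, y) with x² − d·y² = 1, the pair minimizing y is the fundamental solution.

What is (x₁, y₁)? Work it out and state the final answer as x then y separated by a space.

73 12

√37 → a₀=6, period (12); ℓ=1 odd so k=1
a_0=6:  p_0=6·1+0=6,  q_0=6·0+1=1
a_1=12:  p_1=12·6+1=73,  q_1=12·1+0=12
(x₁, y₁) = (73, 12);  73² − 37·12² = 1 ✓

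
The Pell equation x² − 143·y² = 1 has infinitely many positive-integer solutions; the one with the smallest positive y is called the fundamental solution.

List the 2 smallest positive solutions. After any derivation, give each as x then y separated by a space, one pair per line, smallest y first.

12 1
287 24

[11; 1,22] for √143; ℓ=2 ⇒ convergent index 1
k=0  a_k=11  p_k/q_k = 11/1
k=1  a_k=1  p_k/q_k = 12/1
(x₁, y₁) = (12, 1);  12² − 143·1² = 1 ✓
k=2:  x_2 = 12·12+143·1·1 = 287,  y_2 = 12·1+1·12 = 24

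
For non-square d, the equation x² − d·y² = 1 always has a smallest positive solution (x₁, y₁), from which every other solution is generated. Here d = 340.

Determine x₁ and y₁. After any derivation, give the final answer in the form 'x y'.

285769 15498

[18; 2,3,1,1,1,…,3,2,36] for √340; ℓ=14 ⇒ convergent index 13
a_0=18:  p_0=18·1+0=18,  q_0=18·0+1=1
a_1=2:  p_1=2·18+1=37,  q_1=2·1+0=2
a_2=3:  p_2=3·37+18=129,  q_2=3·2+1=7
…
a_4=1:  p_4=1·166+129=295,  q_4=1·9+7=16
…
a_6=1:  p_6=1·461+295=756,  q_6=1·25+16=41
a_7=8:  p_7=8·756+461=6509,  q_7=8·41+25=353
a_8=1:  p_8=1·6509+756=7265,  q_8=1·353+41=394
a_9=1:  p_9=1·7265+6509=13774,  q_9=1·394+353=747
a_10=1:  p_10=1·13774+7265=21039,  q_10=1·747+394=1141
…
a_12=3:  p_12=3·34813+21039=125478,  q_12=3·1888+1141=6805
a_13=2:  p_13=2·125478+34813=285769,  q_13=2·6805+1888=15498
(x₁, y₁) = (285769, 15498);  285769² − 340·15498² = 1 ✓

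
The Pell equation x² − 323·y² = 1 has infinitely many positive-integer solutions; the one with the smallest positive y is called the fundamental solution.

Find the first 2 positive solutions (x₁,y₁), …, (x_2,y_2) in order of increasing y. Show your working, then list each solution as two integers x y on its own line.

18 1
647 36

d=323: √d = [17; 1,34] (ℓ=2, even), read p_1/q_1
k=0  a_k=17  p_k/q_k = 17/1
k=1  a_k=1  p_k/q_k = 18/1
→ (18, 1).  Check: 18²=324, 323·1²=323, difference 1.
n=2: (18,1)∘(18,1) = (18·18+323·1·1, 18·1+1·18) = (647,36)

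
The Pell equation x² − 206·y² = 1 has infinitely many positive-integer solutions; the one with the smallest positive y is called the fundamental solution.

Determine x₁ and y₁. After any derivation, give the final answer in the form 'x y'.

59535 4148

d=206: √d = [14; 2,1,5,14,5,1,2,28] (ℓ=8, even), read p_7/q_7
a_0=14:  p_0=14·1+0=14,  q_0=14·0+1=1
a_1=2:  p_1=2·14+1=29,  q_1=2·1+0=2
…
a_3=5:  p_3=5·43+29=244,  q_3=5·3+2=17
…
a_5=5:  p_5=5·3459+244=17539,  q_5=5·241+17=1222
a_6=1:  p_6=1·17539+3459=20998,  q_6=1·1222+241=1463
a_7=2:  p_7=2·20998+17539=59535,  q_7=2·1463+1222=4148
→ (59535, 4148).  Check: 59535²=3544416225, 206·4148²=3544416224, difference 1.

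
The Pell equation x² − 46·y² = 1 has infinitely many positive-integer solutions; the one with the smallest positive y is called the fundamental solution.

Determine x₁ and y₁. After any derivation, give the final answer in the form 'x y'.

√46 = [6; 1,3,1,1,2,6,2,1,1,3,1,12, …], period ℓ=12 (even) → k=11
a_0=6:  p_0=6·1+0=6,  q_0=6·0+1=1
…
a_2=3:  p_2=3·7+6=27,  q_2=3·1+1=4
…
a_4=1:  p_4=1·34+27=61,  q_4=1·5+4=9
a_5=2:  p_5=2·61+34=156,  q_5=2·9+5=23
…
a_7=2:  p_7=2·997+156=2150,  q_7=2·147+23=317
…
a_9=1:  p_9=1·3147+2150=5297,  q_9=1·464+317=781
a_10=3:  p_10=3·5297+3147=19038,  q_10=3·781+464=2807
a_11=1:  p_11=1·19038+5297=24335,  q_11=1·2807+781=3588
→ (24335, 3588).  Check: 24335²=592192225, 46·3588²=592192224, difference 1.

24335 3588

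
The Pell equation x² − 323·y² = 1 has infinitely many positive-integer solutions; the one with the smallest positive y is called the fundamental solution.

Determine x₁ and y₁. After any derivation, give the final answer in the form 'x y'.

18 1

[17; 1,34] for √323; ℓ=2 ⇒ convergent index 1
i=0: a=17 ⇒ p=17, q=1
i=1: a=1 ⇒ p=18, q=1
→ (18, 1).  Check: 18²=324, 323·1²=323, difference 1.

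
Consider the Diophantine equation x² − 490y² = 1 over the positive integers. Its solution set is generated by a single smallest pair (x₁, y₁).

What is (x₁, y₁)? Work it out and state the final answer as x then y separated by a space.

1039681 46968

√490 → a₀=22, period (7,2,1,4,4,4,1,2,7,44); ℓ=10 even so k=9
i=0: a=22 ⇒ p=22, q=1
…
i=3: a=1 ⇒ p=487, q=22
…
i=5: a=4 ⇒ p=9607, q=434
…
i=7: a=1 ⇒ p=50315, q=2273
i=8: a=2 ⇒ p=141338, q=6385
i=9: a=7 ⇒ p=1039681, q=46968
fundamental: x₁=1039681, y₁=46968  (since 1080936581761 − 490·2205993024 = 1)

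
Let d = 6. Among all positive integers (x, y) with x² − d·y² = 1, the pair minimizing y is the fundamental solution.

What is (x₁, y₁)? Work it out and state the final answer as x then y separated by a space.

√6 = [2; 2,4, …], period ℓ=2 (even) → k=1
step 0: (2, 1)  from 2·(1,0) + (0,1)
step 1: (5, 2)  from 2·(2,1) + (1,0)
fundamental: x₁=5, y₁=2  (since 25 − 6·4 = 1)

5 2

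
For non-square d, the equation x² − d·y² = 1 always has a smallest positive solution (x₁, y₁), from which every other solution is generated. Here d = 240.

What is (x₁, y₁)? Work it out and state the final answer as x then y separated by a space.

[15; 2,30] for √240; ℓ=2 ⇒ convergent index 1
k=0  a_k=15  p_k/q_k = 15/1
k=1  a_k=2  p_k/q_k = 31/2
(x₁, y₁) = (31, 2);  31² − 240·2² = 1 ✓

31 2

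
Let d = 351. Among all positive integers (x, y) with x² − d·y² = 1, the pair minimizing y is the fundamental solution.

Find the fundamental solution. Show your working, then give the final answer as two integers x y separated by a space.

62425 3332

√351 = [18; 1,2,1,3,2,2,2,3,1,2,1,36, …], period ℓ=12 (even) → k=11
k=0  a_k=18  p_k/q_k = 18/1
k=1  a_k=1  p_k/q_k = 19/1
k=2  a_k=2  p_k/q_k = 56/3
k=3  a_k=1  p_k/q_k = 75/4
k=4  a_k=3  p_k/q_k = 281/15
k=5  a_k=2  p_k/q_k = 637/34
k=6  a_k=2  p_k/q_k = 1555/83
k=7  a_k=2  p_k/q_k = 3747/200
…
k=9  a_k=1  p_k/q_k = 16543/883
k=10  a_k=2  p_k/q_k = 45882/2449
k=11  a_k=1  p_k/q_k = 62425/3332
→ (62425, 3332).  Check: 62425²=3896880625, 351·3332²=3896880624, difference 1.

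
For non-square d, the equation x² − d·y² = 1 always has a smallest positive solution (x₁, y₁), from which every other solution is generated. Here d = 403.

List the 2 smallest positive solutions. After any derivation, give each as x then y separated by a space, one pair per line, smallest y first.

669878 33369
897473069767 44706317964

d=403: √d = [20; 13,2,1,3,1,3,1,2,13,40] (ℓ=10, even), read p_9/q_9
a_0=20:  p_0=20·1+0=20,  q_0=20·0+1=1
…
a_3=1:  p_3=1·542+261=803,  q_3=1·27+13=40
…
a_6=3:  p_6=3·3754+2951=14213,  q_6=3·187+147=708
…
a_8=2:  p_8=2·17967+14213=50147,  q_8=2·895+708=2498
a_9=13:  p_9=13·50147+17967=669878,  q_9=13·2498+895=33369
→ (669878, 33369).  Check: 669878²=448736534884, 403·33369²=448736534883, difference 1.
(x_2, y_2) = (669878·669878 + 403·33369·33369, 669878·33369 + 33369·669878) = (897473069767, 44706317964)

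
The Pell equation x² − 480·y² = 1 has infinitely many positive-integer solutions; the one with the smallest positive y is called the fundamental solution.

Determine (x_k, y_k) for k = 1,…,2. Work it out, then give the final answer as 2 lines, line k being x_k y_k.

d=480: √d = [21; 1,9,1,42] (ℓ=4, even), read p_3/q_3
k=0  a_k=21  p_k/q_k = 21/1
k=1  a_k=1  p_k/q_k = 22/1
k=2  a_k=9  p_k/q_k = 219/10
k=3  a_k=1  p_k/q_k = 241/11
fundamental: x₁=241, y₁=11  (since 58081 − 480·121 = 1)
(241+11√480)^2 = 116161 + 5302√480

241 11
116161 5302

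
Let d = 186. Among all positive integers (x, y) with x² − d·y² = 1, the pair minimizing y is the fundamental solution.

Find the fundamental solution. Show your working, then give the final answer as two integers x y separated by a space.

d=186: √d = [13; 1,1,1,3,4,3,1,1,1,26] (ℓ=10, even), read p_9/q_9
a_0=13:  p_0=13·1+0=13,  q_0=13·0+1=1
a_1=1:  p_1=1·13+1=14,  q_1=1·1+0=1
a_2=1:  p_2=1·14+13=27,  q_2=1·1+1=2
a_3=1:  p_3=1·27+14=41,  q_3=1·2+1=3
a_4=3:  p_4=3·41+27=150,  q_4=3·3+2=11
a_5=4:  p_5=4·150+41=641,  q_5=4·11+3=47
a_6=3:  p_6=3·641+150=2073,  q_6=3·47+11=152
a_7=1:  p_7=1·2073+641=2714,  q_7=1·152+47=199
a_8=1:  p_8=1·2714+2073=4787,  q_8=1·199+152=351
a_9=1:  p_9=1·4787+2714=7501,  q_9=1·351+199=550
→ (7501, 550).  Check: 7501²=56265001, 186·550²=56265000, difference 1.

7501 550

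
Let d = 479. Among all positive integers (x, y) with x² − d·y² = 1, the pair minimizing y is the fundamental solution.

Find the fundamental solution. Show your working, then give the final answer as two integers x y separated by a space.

2989440 136591

d=479: √d = [21; 1,7,1,3,2,21,2,3,1,7,1,42] (ℓ=12, even), read p_11/q_11
k=0  a_k=21  p_k/q_k = 21/1
k=1  a_k=1  p_k/q_k = 22/1
k=2  a_k=7  p_k/q_k = 175/8
k=3  a_k=1  p_k/q_k = 197/9
k=4  a_k=3  p_k/q_k = 766/35
k=5  a_k=2  p_k/q_k = 1729/79
k=6  a_k=21  p_k/q_k = 37075/1694
k=7  a_k=2  p_k/q_k = 75879/3467
k=8  a_k=3  p_k/q_k = 264712/12095
k=9  a_k=1  p_k/q_k = 340591/15562
k=10  a_k=7  p_k/q_k = 2648849/121029
k=11  a_k=1  p_k/q_k = 2989440/136591
fundamental: x₁=2989440, y₁=136591  (since 8936751513600 − 479·18657101281 = 1)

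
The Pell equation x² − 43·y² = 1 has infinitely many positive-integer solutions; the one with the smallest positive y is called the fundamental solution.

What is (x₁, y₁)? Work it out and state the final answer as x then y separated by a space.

3482 531

√43 = [6; 1,1,3,1,5,1,3,1,1,12, …], period ℓ=10 (even) → k=9
k=0  a_k=6  p_k/q_k = 6/1
k=1  a_k=1  p_k/q_k = 7/1
…
k=4  a_k=1  p_k/q_k = 59/9
k=5  a_k=5  p_k/q_k = 341/52
…
k=7  a_k=3  p_k/q_k = 1541/235
k=8  a_k=1  p_k/q_k = 1941/296
k=9  a_k=1  p_k/q_k = 3482/531
(x₁, y₁) = (3482, 531);  3482² − 43·531² = 1 ✓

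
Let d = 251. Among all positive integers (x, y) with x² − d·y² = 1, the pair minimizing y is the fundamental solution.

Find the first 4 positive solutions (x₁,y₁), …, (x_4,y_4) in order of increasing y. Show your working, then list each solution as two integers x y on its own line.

√251 = [15; 1,5,2,1,2,…,5,1,30, …], period ℓ=14 (even) → k=13
step 0: (15, 1)  from 15·(1,0) + (0,1)
…
step 5: (808, 51)  from 2·(301,19) + (206,13)
…
step 12: (3097857, 195535)  from 5·(577033,36422) + (212692,13425)
step 13: (3674890, 231957)  from 1·(3097857,195535) + (577033,36422)
→ (3674890, 231957).  Check: 3674890²=13504816512100, 251·231957²=13504816512099, difference 1.
n=2: (3674890,231957)∘(3674890,231957) = (3674890·3674890+251·231957·231957, 3674890·231957+231957·3674890) = (27009633024199,1704832919460)
n=3: (27009633024199,1704832919460)∘(3674890,231957) = (3674890·27009633024199+251·231957·1704832919460, 3674890·1704832919460+231957·27009633024199) = (198514860608593651330,12530146894788486843)
n=4: (198514860608593651330,12530146894788486843)∘(3674890,231957) = (3674890·198514860608593651330+251·231957·12530146894788486843, 3674890·12530146894788486843+231957·198514860608593651330) = (1459040552203802437039183201,92093823044376819996025080)

3674890 231957
27009633024199 1704832919460
198514860608593651330 12530146894788486843
1459040552203802437039183201 92093823044376819996025080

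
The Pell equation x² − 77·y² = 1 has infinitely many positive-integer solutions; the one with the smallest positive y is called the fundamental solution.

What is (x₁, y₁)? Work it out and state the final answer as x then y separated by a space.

√77 → a₀=8, period (1,3,2,3,1,16); ℓ=6 even so k=5
a_0=8:  p_0=8·1+0=8,  q_0=8·0+1=1
…
a_2=3:  p_2=3·9+8=35,  q_2=3·1+1=4
a_3=2:  p_3=2·35+9=79,  q_3=2·4+1=9
a_4=3:  p_4=3·79+35=272,  q_4=3·9+4=31
a_5=1:  p_5=1·272+79=351,  q_5=1·31+9=40
(x₁, y₁) = (351, 40);  351² − 77·40² = 1 ✓

351 40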